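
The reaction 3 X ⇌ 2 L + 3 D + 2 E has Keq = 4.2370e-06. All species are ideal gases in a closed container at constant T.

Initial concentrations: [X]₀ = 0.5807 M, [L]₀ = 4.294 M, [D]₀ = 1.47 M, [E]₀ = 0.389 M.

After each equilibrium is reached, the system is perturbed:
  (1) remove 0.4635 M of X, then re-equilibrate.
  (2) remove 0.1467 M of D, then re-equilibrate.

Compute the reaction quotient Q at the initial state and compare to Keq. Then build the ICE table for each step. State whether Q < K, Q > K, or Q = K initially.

Q₀ = 45.26 vs Keq = 4.2370e-06 ⇒ Q>K, reverse
Step 1:
                  X         L         D         E
  Initial    0.5807     4.294      1.47     0.389
  Change     0.5823   -0.3882   -0.5823   -0.3882
  Equil       1.163     3.906    0.8877 7.9033e-04
  solve Keq expr → x = -0.1941; check Q = 4.2370e-06
Then remove 0.4635 M of X.
Step 2:
                  X         L         D         E
  Initial    0.6995     3.906    0.8877 7.9033e-04
  Change  6.3111e-04 -4.2074e-04 -6.3111e-04 -4.2074e-04
  Equil      0.7001     3.905    0.8871 3.6959e-04
  solve Keq expr → x = -2.1037e-04; check Q = 4.2370e-06
Then remove 0.1467 M of D.
Step 3:
                  X         L         D         E
  Initial    0.7001     3.905    0.7404 3.6959e-04
  Change  -1.7215e-04 1.1476e-04 1.7215e-04 1.1476e-04
  Equil         0.7     3.905    0.7405 4.8436e-04
  solve Keq expr → x = 5.7382e-05; check Q = 4.2370e-06

Q₀ = 45.26; Q > K (proceeds reverse)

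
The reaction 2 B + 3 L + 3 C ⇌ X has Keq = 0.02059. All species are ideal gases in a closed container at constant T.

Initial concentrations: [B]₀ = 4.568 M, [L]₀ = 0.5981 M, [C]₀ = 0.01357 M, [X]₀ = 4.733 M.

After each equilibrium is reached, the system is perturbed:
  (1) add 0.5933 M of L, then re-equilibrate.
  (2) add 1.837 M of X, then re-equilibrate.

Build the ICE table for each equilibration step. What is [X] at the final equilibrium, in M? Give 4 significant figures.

[X]_eq = 6.236 M

Q₀ = 4.2425e+05 vs Keq = 0.02059 ⇒ Q>K, reverse
Step 1:
                  B         L         C         X
  I           4.568    0.5981   0.01357     4.733
  C          0.7487     1.123     1.123   -0.3744
  E           5.317     1.721     1.137     4.359
  solve Keq expr → x = -0.3744; check Q = 0.02059
Then add 0.5933 M of L.
Step 2:
                  B         L         C         X
  I           5.317     2.315     1.137     4.359
  C         -0.1294   -0.1941   -0.1941    0.0647
  E           5.187      2.12    0.9426     4.423
  solve Keq expr → x = 0.0647; check Q = 0.02059
Then add 1.837 M of X.
Step 3:
                  B         L         C         X
  I           5.187      2.12    0.9426      6.26
  C         0.04859   0.07288   0.07288  -0.02429
  E           5.236     2.193     1.015     6.236
  solve Keq expr → x = -0.02429; check Q = 0.02059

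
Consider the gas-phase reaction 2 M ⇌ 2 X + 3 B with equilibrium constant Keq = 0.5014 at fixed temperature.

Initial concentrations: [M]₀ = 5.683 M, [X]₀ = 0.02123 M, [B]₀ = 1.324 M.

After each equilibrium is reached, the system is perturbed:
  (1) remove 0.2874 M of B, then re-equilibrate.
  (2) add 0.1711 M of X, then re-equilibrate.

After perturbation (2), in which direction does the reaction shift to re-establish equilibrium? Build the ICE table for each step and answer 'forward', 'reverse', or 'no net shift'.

Direction: reverse

Q₀ = 3.2390e-05 vs Keq = 0.5014 ⇒ Q<K, forward
Step 1:
                   M          X          B
  Initial      5.683    0.02123      1.324
  Change     -0.8213     0.8213      1.232
  Equil        4.862     0.8425      2.556
  solve Keq expr → x = 0.4106; check Q = 0.5014
Then remove 0.2874 M of B.
Step 2:
                   M          X          B
  Initial      4.862     0.8425      2.268
  Change    -0.07745    0.07745     0.1162
  Equil        4.784     0.9199      2.385
  solve Keq expr → x = 0.03873; check Q = 0.5014
Then add 0.1711 M of X.
Step 3:
                   M          X          B
  Initial      4.784      1.091      2.385
  Change     0.08018   -0.08018    -0.1203
  Equil        4.864      1.011      2.264
  solve Keq expr → x = -0.04009; check Q = 0.5014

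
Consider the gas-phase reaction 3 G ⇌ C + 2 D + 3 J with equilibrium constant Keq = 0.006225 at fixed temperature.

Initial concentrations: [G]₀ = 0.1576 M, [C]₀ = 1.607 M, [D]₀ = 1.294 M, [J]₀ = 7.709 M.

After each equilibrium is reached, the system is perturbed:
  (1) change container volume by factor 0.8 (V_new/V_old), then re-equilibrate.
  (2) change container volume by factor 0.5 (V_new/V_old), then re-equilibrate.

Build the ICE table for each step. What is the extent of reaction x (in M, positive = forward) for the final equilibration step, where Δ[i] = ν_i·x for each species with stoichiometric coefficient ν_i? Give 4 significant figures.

Q₀ = 3.1493e+05 vs Keq = 0.006225 ⇒ Q>K, reverse
Step 1:
                    G           C           D           J
  I            0.1576       1.607       1.294       7.709
  C             1.915     -0.6384      -1.277      -1.915
  E             2.073      0.9686     0.01716       5.794
  solve Keq expr → x = -0.6384; check Q = 0.006225
Then change container volume by factor 0.8 (V_new/V_old).
Step 2:
                    G           C           D           J
  I             2.591       1.211     0.02145       7.242
  C          0.008959   -0.002986   -0.005973   -0.008959
  E               2.6       1.208     0.01547       7.233
  solve Keq expr → x = -0.002986; check Q = 0.006225
Then change container volume by factor 0.5 (V_new/V_old).
Step 3:
                    G           C           D           J
  I               5.2       2.415     0.03094       14.47
  C           0.02978   -0.009927    -0.01985    -0.02978
  E              5.23       2.406     0.01109       14.44
  solve Keq expr → x = -0.009927; check Q = 0.006225

x = -0.009927 M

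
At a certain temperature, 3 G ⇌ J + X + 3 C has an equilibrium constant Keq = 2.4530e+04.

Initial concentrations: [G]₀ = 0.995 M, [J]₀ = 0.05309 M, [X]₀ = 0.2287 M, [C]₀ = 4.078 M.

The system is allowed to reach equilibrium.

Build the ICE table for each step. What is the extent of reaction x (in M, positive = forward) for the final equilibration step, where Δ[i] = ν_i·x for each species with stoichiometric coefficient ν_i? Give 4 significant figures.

Q₀ = 0.8359 vs Keq = 2.4530e+04 ⇒ Q<K, forward
Step 1:
                   G          J          X          C
  I            0.995    0.05309     0.2287      4.078
  C          -0.8973     0.2991     0.2991     0.8973
  E          0.09772     0.3522     0.5278      4.975
  solve Keq expr → x = 0.2991; check Q = 2.4530e+04

x = 0.2991 M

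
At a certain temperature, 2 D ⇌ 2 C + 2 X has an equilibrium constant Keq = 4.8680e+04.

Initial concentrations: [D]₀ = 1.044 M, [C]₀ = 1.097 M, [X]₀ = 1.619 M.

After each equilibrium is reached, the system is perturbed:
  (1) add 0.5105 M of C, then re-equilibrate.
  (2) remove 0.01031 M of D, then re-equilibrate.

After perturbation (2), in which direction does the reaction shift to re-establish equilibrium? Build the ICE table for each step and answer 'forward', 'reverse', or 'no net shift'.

Q₀ = 2.894 vs Keq = 4.8680e+04 ⇒ Q<K, forward
Step 1:
                    D           C           X
  init          1.044       1.097       1.619
  Δ            -1.019       1.019       1.019
  eq          0.02529       2.116       2.638
  solve Keq expr → x = 0.5094; check Q = 4.8680e+04
Then add 0.5105 M of C.
Step 2:
                    D           C           X
  init        0.02529       2.626       2.638
  Δ          0.005961   -0.005961   -0.005961
  eq          0.03125        2.62       2.632
  solve Keq expr → x = -0.00298; check Q = 4.8680e+04
Then remove 0.01031 M of D.
Step 3:
                    D           C           X
  init        0.02094        2.62       2.632
  Δ           0.01007    -0.01007    -0.01007
  eq          0.03102        2.61       2.622
  solve Keq expr → x = -0.005035; check Q = 4.8680e+04

Direction: reverse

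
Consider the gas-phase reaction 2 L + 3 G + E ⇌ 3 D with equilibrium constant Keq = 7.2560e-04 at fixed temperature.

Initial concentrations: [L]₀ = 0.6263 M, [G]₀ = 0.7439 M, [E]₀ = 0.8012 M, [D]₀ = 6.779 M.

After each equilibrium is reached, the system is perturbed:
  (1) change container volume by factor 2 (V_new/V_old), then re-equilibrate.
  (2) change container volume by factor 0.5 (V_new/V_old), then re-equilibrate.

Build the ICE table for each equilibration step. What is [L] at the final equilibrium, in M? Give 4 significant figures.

[L]_eq = 3.974 M

Q₀ = 2408 vs Keq = 7.2560e-04 ⇒ Q>K, reverse
Step 1:
                  L         G         E         D
  I          0.6263    0.7439    0.8012     6.779
  C           3.347     5.021     1.674    -5.021
  E           3.974     5.765     2.475     1.758
  solve Keq expr → x = -1.674; check Q = 7.2560e-04
Then change container volume by factor 2 (V_new/V_old).
Step 2:
                  L         G         E         D
  I           1.987     2.882     1.237     0.879
  C          0.2243    0.3364    0.1121   -0.3364
  E           2.211     3.219      1.35    0.5425
  solve Keq expr → x = -0.1121; check Q = 7.2560e-04
Then change container volume by factor 0.5 (V_new/V_old).
Step 3:
                  L         G         E         D
  I           4.422     6.438     2.699     1.085
  C         -0.4486   -0.6729   -0.2243    0.6729
  E           3.974     5.765     2.475     1.758
  solve Keq expr → x = 0.2243; check Q = 7.2560e-04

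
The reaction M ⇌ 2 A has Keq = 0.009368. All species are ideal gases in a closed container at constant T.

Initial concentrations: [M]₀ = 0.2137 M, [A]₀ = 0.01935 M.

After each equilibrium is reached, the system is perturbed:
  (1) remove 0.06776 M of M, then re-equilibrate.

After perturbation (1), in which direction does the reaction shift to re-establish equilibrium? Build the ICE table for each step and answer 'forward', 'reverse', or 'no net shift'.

Direction: reverse

Q₀ = 0.001752 vs Keq = 0.009368 ⇒ Q<K, forward
Step 1:
                  M         A
  I          0.2137   0.01935
  C        -0.01206   0.02411
  E          0.2016   0.04346
  solve Keq expr → x = 0.01206; check Q = 0.009368
Then remove 0.06776 M of M.
Step 2:
                  M         A
  I          0.1339   0.04346
  C        0.003776 -0.007552
  E          0.1377   0.03591
  solve Keq expr → x = -0.003776; check Q = 0.009368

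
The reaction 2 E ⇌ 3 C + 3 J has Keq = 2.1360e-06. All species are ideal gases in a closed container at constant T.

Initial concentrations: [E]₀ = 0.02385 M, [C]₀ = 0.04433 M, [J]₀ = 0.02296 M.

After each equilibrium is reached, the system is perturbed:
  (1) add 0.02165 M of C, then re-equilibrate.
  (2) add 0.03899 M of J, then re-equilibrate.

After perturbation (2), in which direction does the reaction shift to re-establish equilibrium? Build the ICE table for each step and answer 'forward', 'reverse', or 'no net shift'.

Direction: reverse

Q₀ = 1.8537e-06 vs Keq = 2.1360e-06 ⇒ Q<K, forward
Step 1:
                   E          C          J
  Initial    0.02385    0.04433    0.02296
  Change  -3.7403e-04 5.6104e-04 5.6104e-04
  Equil      0.02348    0.04489    0.02352
  solve Keq expr → x = 1.8701e-04; check Q = 2.1360e-06
Then add 0.02165 M of C.
Step 2:
                   E          C          J
  Initial    0.02348    0.06654    0.02352
  Change    0.003241  -0.004861  -0.004861
  Equil      0.02672    0.06168    0.01866
  solve Keq expr → x = -0.00162; check Q = 2.1360e-06
Then add 0.03899 M of J.
Step 3:
                   E          C          J
  Initial    0.02672    0.06168    0.05765
  Change     0.01376   -0.02065   -0.02065
  Equil      0.04048    0.04103      0.037
  solve Keq expr → x = -0.006882; check Q = 2.1360e-06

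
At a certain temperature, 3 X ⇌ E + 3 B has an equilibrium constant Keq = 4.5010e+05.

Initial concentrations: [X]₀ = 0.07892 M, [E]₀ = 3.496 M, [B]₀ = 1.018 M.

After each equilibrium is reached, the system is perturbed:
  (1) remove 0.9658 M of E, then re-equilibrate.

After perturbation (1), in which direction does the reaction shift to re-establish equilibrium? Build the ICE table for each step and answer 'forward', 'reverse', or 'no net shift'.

Direction: forward

Q₀ = 7503 vs Keq = 4.5010e+05 ⇒ Q<K, forward
Step 1:
                   X          E          B
  I          0.07892      3.496      1.018
  C         -0.05758    0.01919    0.05758
  E          0.02134      3.515      1.076
  solve Keq expr → x = 0.01919; check Q = 4.5010e+05
Then remove 0.9658 M of E.
Step 2:
                   X          E          B
  I          0.02134      2.549      1.076
  C        -0.002127 7.0909e-04   0.002127
  E          0.01921       2.55      1.078
  solve Keq expr → x = 7.0909e-04; check Q = 4.5010e+05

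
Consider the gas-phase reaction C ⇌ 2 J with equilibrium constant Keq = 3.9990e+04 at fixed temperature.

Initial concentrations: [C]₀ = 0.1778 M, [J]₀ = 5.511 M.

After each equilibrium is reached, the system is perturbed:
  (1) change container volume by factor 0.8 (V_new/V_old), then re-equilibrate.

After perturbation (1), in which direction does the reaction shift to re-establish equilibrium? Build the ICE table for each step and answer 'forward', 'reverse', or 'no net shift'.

Q₀ = 170.8 vs Keq = 3.9990e+04 ⇒ Q<K, forward
Step 1:
                   C          J
  init        0.1778      5.511
  Δ          -0.1769     0.3539
  eq      8.6014e-04      5.865
  solve Keq expr → x = 0.1769; check Q = 3.9990e+04
Then change container volume by factor 0.8 (V_new/V_old).
Step 2:
                   C          J
  init      0.001075      7.331
  Δ       2.6860e-04 -5.3719e-04
  eq        0.001344      7.331
  solve Keq expr → x = -2.6860e-04; check Q = 3.9990e+04

Direction: reverse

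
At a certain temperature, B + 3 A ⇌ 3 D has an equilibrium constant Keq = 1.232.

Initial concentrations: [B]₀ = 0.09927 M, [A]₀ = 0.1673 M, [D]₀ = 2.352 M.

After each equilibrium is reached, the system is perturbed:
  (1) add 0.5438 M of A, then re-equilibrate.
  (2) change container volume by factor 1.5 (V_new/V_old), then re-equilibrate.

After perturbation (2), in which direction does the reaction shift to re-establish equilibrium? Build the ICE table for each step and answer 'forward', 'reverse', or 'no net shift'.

Q₀ = 2.7990e+04 vs Keq = 1.232 ⇒ Q>K, reverse
Step 1:
                  B         A         D
  Initial   0.09927    0.1673     2.352
  Change     0.3983     1.195    -1.195
  Equil      0.4976     1.362     1.157
  solve Keq expr → x = -0.3983; check Q = 1.232
Then add 0.5438 M of A.
Step 2:
                  B         A         D
  Initial    0.4976     1.906     1.157
  Change   -0.07039   -0.2112    0.2112
  Equil      0.4272     1.695     1.368
  solve Keq expr → x = 0.07039; check Q = 1.232
Then change container volume by factor 1.5 (V_new/V_old).
Step 3:
                  B         A         D
  Initial    0.2848      1.13    0.9122
  Change    0.01898   0.05695  -0.05695
  Equil      0.3038     1.187    0.8553
  solve Keq expr → x = -0.01898; check Q = 1.232

Direction: reverse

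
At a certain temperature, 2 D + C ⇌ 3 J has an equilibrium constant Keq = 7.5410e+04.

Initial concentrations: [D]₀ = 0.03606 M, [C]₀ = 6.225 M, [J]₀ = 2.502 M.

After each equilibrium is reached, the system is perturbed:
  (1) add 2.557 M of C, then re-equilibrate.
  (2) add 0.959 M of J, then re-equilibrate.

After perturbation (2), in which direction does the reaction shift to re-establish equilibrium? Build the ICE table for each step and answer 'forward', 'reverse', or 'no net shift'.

Direction: reverse

Q₀ = 1935 vs Keq = 7.5410e+04 ⇒ Q<K, forward
Step 1:
                   D          C          J
  I          0.03606      6.225      2.502
  C         -0.03012   -0.01506    0.04518
  E         0.005941       6.21      2.547
  solve Keq expr → x = 0.01506; check Q = 7.5410e+04
Then add 2.557 M of C.
Step 2:
                   D          C          J
  I         0.005941      8.767      2.547
  C       -9.3656e-04 -4.6828e-04   0.001405
  E         0.005004      8.766      2.549
  solve Keq expr → x = 4.6828e-04; check Q = 7.5410e+04
Then add 0.959 M of J.
Step 3:
                   D          C          J
  I         0.005004      8.766      3.508
  C         0.003059   0.001529  -0.004588
  E         0.008063      8.768      3.503
  solve Keq expr → x = -0.001529; check Q = 7.5410e+04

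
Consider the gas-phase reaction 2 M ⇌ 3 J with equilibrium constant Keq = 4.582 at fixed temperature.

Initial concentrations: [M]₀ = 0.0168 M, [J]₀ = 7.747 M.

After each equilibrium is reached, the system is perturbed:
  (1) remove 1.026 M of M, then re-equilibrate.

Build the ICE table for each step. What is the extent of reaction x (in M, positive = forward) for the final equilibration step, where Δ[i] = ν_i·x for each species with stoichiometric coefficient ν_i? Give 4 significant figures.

x = -0.1796 M

Q₀ = 1.6473e+06 vs Keq = 4.582 ⇒ Q>K, reverse
Step 1:
                   M          J
  I           0.0168      7.747
  C            2.903     -4.354
  E             2.92      3.393
  solve Keq expr → x = -1.451; check Q = 4.582
Then remove 1.026 M of M.
Step 2:
                   M          J
  I            1.894      3.393
  C           0.3591    -0.5387
  E            2.253      2.854
  solve Keq expr → x = -0.1796; check Q = 4.582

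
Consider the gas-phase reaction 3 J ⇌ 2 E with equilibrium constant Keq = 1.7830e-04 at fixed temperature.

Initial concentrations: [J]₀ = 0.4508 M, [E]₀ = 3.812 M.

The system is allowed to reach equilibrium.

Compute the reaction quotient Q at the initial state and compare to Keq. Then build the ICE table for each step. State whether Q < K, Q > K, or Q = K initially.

Q₀ = 158.6 vs Keq = 1.7830e-04 ⇒ Q>K, reverse
Step 1:
                    J           E
  init         0.4508       3.812
  Δ             5.432      -3.621
  eq            5.883      0.1905
  solve Keq expr → x = -1.811; check Q = 1.7830e-04

Q₀ = 158.6; Q > K (proceeds reverse)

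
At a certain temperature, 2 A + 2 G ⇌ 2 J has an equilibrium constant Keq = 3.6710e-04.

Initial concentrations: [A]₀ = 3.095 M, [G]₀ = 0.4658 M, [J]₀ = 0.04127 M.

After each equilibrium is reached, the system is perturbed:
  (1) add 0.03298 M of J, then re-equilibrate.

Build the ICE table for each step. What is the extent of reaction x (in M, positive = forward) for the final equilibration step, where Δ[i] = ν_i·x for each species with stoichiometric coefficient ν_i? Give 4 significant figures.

Q₀ = 8.1950e-04 vs Keq = 3.6710e-04 ⇒ Q>K, reverse
Step 1:
                  A         G         J
  init        3.095    0.4658   0.04127
  Δ         0.01277   0.01277  -0.01277
  eq          3.108    0.4786    0.0285
  solve Keq expr → x = -0.006387; check Q = 3.6710e-04
Then add 0.03298 M of J.
Step 2:
                  A         G         J
  init        3.108    0.4786   0.06148
  Δ         0.03084   0.03084  -0.03084
  eq          3.139    0.5094   0.03063
  solve Keq expr → x = -0.01542; check Q = 3.6710e-04

x = -0.01542 M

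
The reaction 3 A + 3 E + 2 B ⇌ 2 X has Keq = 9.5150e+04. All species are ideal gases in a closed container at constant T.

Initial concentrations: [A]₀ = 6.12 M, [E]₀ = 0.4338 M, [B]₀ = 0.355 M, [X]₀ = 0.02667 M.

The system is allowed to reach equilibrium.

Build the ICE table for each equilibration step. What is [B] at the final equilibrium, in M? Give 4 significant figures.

Q₀ = 3.0162e-04 vs Keq = 9.5150e+04 ⇒ Q<K, forward
Step 1:
                   A          E          B          X
  init          6.12     0.4338      0.355    0.02667
  Δ          -0.4237    -0.4237    -0.2825     0.2825
  eq           5.696    0.01011    0.07254     0.3091
  solve Keq expr → x = 0.1412; check Q = 9.5150e+04

[B]_eq = 0.07254 M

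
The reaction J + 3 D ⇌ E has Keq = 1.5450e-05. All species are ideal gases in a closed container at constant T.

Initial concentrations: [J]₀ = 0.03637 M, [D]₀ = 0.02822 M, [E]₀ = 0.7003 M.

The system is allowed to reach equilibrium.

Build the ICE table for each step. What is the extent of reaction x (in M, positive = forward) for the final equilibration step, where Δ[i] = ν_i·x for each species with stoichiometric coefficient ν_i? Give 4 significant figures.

Q₀ = 8.5678e+05 vs Keq = 1.5450e-05 ⇒ Q>K, reverse
Step 1:
                  J         D         E
  I         0.03637   0.02822    0.7003
  C          0.7002     2.101   -0.7002
  E          0.7366     2.129 1.0978e-04
  solve Keq expr → x = -0.7002; check Q = 1.5450e-05

x = -0.7002 M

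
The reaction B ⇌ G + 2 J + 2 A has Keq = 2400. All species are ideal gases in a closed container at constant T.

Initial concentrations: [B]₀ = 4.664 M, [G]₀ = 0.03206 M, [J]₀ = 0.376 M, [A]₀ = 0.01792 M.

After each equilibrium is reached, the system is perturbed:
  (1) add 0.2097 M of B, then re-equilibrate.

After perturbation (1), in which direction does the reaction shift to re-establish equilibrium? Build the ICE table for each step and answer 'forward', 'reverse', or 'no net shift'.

Direction: forward

Q₀ = 3.1207e-07 vs Keq = 2400 ⇒ Q<K, forward
Step 1:
                    B           G           J           A
  Initial       4.664     0.03206       0.376     0.01792
  Change        -2.95        2.95         5.9         5.9
  Equil         1.714       2.982       6.276       5.918
  solve Keq expr → x = 2.95; check Q = 2400
Then add 0.2097 M of B.
Step 2:
                    B           G           J           A
  Initial       1.924       2.982       6.276       5.918
  Change      -0.0534      0.0534      0.1068      0.1068
  Equil          1.87       3.035       6.383       6.025
  solve Keq expr → x = 0.0534; check Q = 2400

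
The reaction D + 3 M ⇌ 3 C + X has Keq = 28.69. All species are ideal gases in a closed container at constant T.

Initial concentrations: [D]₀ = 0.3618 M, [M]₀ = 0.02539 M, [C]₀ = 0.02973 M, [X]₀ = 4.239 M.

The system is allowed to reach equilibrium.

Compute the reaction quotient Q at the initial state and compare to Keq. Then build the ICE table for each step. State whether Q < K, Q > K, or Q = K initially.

Q₀ = 18.81 vs Keq = 28.69 ⇒ Q<K, forward
Step 1:
                   D          M          C          X
  init        0.3618    0.02539    0.02973      4.239
  Δ       -6.3492e-04  -0.001905   0.001905 6.3492e-04
  eq          0.3612    0.02349    0.03163       4.24
  solve Keq expr → x = 6.3492e-04; check Q = 28.69

Q₀ = 18.81; Q < K (proceeds forward)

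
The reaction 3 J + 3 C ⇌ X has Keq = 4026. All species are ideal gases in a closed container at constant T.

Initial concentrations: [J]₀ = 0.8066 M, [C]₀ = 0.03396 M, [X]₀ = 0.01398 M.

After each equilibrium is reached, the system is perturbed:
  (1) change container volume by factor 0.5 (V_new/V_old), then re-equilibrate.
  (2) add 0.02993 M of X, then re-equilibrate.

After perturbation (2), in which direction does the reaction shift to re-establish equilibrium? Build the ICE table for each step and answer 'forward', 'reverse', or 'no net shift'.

Direction: reverse

Q₀ = 680.2 vs Keq = 4026 ⇒ Q<K, forward
Step 1:
                   J          C          X
  init        0.8066    0.03396    0.01398
  Δ         -0.01307   -0.01307   0.004357
  eq          0.7935    0.02089    0.01834
  solve Keq expr → x = 0.004357; check Q = 4026
Then change container volume by factor 0.5 (V_new/V_old).
Step 2:
                   J          C          X
  init         1.587    0.04178    0.03667
  Δ         -0.02736   -0.02736    0.00912
  eq            1.56    0.01442    0.04579
  solve Keq expr → x = 0.00912; check Q = 4026
Then add 0.02993 M of X.
Step 3:
                   J          C          X
  init          1.56    0.01442    0.07572
  Δ          0.00254    0.00254 -8.4679e-04
  eq           1.562    0.01696    0.07488
  solve Keq expr → x = -8.4679e-04; check Q = 4026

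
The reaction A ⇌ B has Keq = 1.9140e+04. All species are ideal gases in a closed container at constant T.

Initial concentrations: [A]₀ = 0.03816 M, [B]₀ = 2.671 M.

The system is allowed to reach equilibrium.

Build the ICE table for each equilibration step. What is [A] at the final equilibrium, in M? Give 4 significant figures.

Q₀ = 69.99 vs Keq = 1.9140e+04 ⇒ Q<K, forward
Step 1:
                  A         B
  init      0.03816     2.671
  Δ        -0.03802   0.03802
  eq      1.4154e-04     2.709
  solve Keq expr → x = 0.03802; check Q = 1.9140e+04

[A]_eq = 1.4154e-04 M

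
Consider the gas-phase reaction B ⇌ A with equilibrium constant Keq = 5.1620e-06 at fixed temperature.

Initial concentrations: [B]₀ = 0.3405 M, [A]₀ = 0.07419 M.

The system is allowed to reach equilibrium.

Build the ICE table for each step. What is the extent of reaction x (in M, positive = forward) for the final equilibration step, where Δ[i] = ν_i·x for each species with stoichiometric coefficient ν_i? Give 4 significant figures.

Q₀ = 0.2179 vs Keq = 5.1620e-06 ⇒ Q>K, reverse
Step 1:
                    B           A
  I            0.3405     0.07419
  C           0.07419    -0.07419
  E            0.4147  2.1406e-06
  solve Keq expr → x = -0.07419; check Q = 5.1620e-06

x = -0.07419 M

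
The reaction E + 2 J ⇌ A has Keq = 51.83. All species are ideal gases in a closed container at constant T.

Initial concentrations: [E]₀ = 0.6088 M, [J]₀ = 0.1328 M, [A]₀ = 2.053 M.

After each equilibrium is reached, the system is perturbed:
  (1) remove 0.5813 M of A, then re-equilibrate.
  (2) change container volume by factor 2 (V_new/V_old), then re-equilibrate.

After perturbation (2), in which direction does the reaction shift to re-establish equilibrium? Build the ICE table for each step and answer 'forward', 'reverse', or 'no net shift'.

Direction: reverse

Q₀ = 191.2 vs Keq = 51.83 ⇒ Q>K, reverse
Step 1:
                  E         J         A
  I          0.6088    0.1328     2.053
  C         0.05419    0.1084  -0.05419
  E           0.663    0.2412     1.999
  solve Keq expr → x = -0.05419; check Q = 51.83
Then remove 0.5813 M of A.
Step 2:
                  E         J         A
  I           0.663    0.2412     1.418
  C        -0.01709  -0.03417   0.01709
  E          0.6459     0.207     1.435
  solve Keq expr → x = 0.01709; check Q = 51.83
Then change container volume by factor 2 (V_new/V_old).
Step 3:
                  E         J         A
  I           0.323    0.1035    0.7173
  C          0.0426    0.0852   -0.0426
  E          0.3656    0.1887    0.6747
  solve Keq expr → x = -0.0426; check Q = 51.83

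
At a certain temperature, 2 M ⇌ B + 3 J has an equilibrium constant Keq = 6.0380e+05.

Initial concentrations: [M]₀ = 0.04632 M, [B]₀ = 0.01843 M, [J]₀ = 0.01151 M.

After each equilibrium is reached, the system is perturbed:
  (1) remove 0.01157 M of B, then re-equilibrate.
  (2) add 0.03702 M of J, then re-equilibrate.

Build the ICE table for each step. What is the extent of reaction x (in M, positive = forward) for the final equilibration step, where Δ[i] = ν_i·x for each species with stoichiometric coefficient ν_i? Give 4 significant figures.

x = -1.9494e-06 M

Q₀ = 1.3098e-05 vs Keq = 6.0380e+05 ⇒ Q<K, forward
Step 1:
                   M          B          J
  I          0.04632    0.01843    0.01151
  C         -0.04631    0.02316    0.06947
  E       6.0479e-06    0.04159    0.08098
  solve Keq expr → x = 0.02316; check Q = 6.0380e+05
Then remove 0.01157 M of B.
Step 2:
                   M          B          J
  I       6.0479e-06    0.03002    0.08098
  C       -9.0955e-07 4.5478e-07 1.3643e-06
  E       5.1384e-06    0.03002    0.08098
  solve Keq expr → x = 4.5478e-07; check Q = 6.0380e+05
Then add 0.03702 M of J.
Step 3:
                   M          B          J
  I       5.1384e-06    0.03002      0.118
  C       3.8987e-06 -1.9494e-06 -5.8481e-06
  E       9.0371e-06    0.03002      0.118
  solve Keq expr → x = -1.9494e-06; check Q = 6.0380e+05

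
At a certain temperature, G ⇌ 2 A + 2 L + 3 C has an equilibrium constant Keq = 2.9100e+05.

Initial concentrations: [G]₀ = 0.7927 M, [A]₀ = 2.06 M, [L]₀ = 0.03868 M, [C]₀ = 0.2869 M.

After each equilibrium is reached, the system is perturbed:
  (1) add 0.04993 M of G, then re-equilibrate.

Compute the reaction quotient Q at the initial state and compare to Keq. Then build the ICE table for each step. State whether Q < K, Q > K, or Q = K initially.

Q₀ = 1.8914e-04 vs Keq = 2.9100e+05 ⇒ Q<K, forward
Step 1:
                   G          A          L          C
  init        0.7927       2.06    0.03868     0.2869
  Δ          -0.7905      1.581      1.581      2.371
  eq        0.002245      3.641       1.62      2.658
  solve Keq expr → x = 0.7905; check Q = 2.9100e+05
Then add 0.04993 M of G.
Step 2:
                   G          A          L          C
  init       0.05217      3.641       1.62      2.658
  Δ         -0.04904    0.09809    0.09809     0.1471
  eq         0.00313      3.739      1.718      2.805
  solve Keq expr → x = 0.04904; check Q = 2.9100e+05

Q₀ = 1.8914e-04; Q < K (proceeds forward)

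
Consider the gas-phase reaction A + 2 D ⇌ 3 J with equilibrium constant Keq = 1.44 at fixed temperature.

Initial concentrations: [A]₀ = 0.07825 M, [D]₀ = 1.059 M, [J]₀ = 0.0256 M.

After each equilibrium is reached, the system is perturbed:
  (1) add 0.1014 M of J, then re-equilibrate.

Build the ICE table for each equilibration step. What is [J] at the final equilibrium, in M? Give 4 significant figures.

[J]_eq = 0.2992 M

Q₀ = 1.9118e-04 vs Keq = 1.44 ⇒ Q<K, forward
Step 1:
                   A          D          J
  Initial    0.07825      1.059     0.0256
  Change    -0.06827    -0.1365     0.2048
  Equil     0.009982     0.9225     0.2304
  solve Keq expr → x = 0.06827; check Q = 1.44
Then add 0.1014 M of J.
Step 2:
                   A          D          J
  Initial   0.009982     0.9225     0.3318
  Change     0.01088    0.02175   -0.03263
  Equil      0.02086     0.9442     0.2992
  solve Keq expr → x = -0.01088; check Q = 1.44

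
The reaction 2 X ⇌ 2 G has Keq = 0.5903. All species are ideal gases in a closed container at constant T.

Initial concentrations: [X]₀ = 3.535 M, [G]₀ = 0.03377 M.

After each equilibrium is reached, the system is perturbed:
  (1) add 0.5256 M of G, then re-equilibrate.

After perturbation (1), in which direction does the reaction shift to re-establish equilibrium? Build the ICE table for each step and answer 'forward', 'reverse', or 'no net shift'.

Q₀ = 9.1261e-05 vs Keq = 0.5903 ⇒ Q<K, forward
Step 1:
                   X          G
  init         3.535    0.03377
  Δ           -1.517      1.517
  eq           2.018      1.551
  solve Keq expr → x = 0.7584; check Q = 0.5903
Then add 0.5256 M of G.
Step 2:
                   X          G
  init         2.018      2.076
  Δ           0.2972    -0.2972
  eq           2.315      1.779
  solve Keq expr → x = -0.1486; check Q = 0.5903

Direction: reverse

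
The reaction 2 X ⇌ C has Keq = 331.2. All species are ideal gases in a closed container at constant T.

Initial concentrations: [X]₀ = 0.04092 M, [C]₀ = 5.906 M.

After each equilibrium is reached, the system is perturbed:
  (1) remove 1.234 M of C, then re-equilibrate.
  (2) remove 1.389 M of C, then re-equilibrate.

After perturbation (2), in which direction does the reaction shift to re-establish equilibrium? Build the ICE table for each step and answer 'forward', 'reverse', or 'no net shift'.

Direction: forward

Q₀ = 3527 vs Keq = 331.2 ⇒ Q>K, reverse
Step 1:
                  X         C
  Initial   0.04092     5.906
  Change     0.0921  -0.04605
  Equil       0.133      5.86
  solve Keq expr → x = -0.04605; check Q = 331.2
Then remove 1.234 M of C.
Step 2:
                  X         C
  Initial     0.133     4.626
  Change   -0.01474  0.007369
  Equil      0.1183     4.633
  solve Keq expr → x = 0.007369; check Q = 331.2
Then remove 1.389 M of C.
Step 3:
                  X         C
  Initial    0.1183     3.244
  Change   -0.01916  0.009579
  Equil     0.09912     3.254
  solve Keq expr → x = 0.009579; check Q = 331.2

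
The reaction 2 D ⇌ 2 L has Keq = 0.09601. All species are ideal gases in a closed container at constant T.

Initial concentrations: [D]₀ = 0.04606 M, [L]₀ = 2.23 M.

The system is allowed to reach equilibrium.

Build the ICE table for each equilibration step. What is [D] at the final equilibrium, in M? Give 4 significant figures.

[D]_eq = 1.738 M

Q₀ = 2344 vs Keq = 0.09601 ⇒ Q>K, reverse
Step 1:
                   D          L
  init       0.04606       2.23
  Δ            1.692     -1.692
  eq           1.738     0.5384
  solve Keq expr → x = -0.8458; check Q = 0.09601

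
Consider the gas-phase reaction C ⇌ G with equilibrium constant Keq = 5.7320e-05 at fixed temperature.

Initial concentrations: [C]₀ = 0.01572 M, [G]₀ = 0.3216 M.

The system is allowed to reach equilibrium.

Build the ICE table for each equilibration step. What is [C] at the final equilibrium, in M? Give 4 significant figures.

Q₀ = 20.46 vs Keq = 5.7320e-05 ⇒ Q>K, reverse
Step 1:
                   C          G
  I          0.01572     0.3216
  C           0.3216    -0.3216
  E           0.3373 1.9334e-05
  solve Keq expr → x = -0.3216; check Q = 5.7320e-05

[C]_eq = 0.3373 M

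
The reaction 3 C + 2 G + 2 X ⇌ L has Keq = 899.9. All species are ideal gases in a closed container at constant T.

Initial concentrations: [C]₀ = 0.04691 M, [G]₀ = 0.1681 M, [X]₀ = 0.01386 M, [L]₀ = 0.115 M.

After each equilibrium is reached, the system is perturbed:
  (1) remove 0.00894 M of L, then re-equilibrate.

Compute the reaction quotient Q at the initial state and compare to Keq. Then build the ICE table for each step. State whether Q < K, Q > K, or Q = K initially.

Q₀ = 2.0523e+08; Q > K (proceeds reverse)

Q₀ = 2.0523e+08 vs Keq = 899.9 ⇒ Q>K, reverse
Step 1:
                   C          G          X          L
  init       0.04691     0.1681    0.01386      0.115
  Δ           0.2185     0.1457     0.1457   -0.07284
  eq          0.2654     0.3138     0.1595    0.04216
  solve Keq expr → x = -0.07284; check Q = 899.9
Then remove 0.00894 M of L.
Step 2:
                   C          G          X          L
  init        0.2654     0.3138     0.1595    0.03322
  Δ        -0.007026  -0.004684  -0.004684   0.002342
  eq          0.2584     0.3091     0.1548    0.03557
  solve Keq expr → x = 0.002342; check Q = 899.9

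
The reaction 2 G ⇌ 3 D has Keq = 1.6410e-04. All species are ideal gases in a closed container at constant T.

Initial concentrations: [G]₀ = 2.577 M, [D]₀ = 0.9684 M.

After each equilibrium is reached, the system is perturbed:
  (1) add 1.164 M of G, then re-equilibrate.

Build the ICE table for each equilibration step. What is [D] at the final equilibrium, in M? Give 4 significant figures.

[D]_eq = 0.1446 M

Q₀ = 0.1368 vs Keq = 1.6410e-04 ⇒ Q>K, reverse
Step 1:
                   G          D
  init         2.577     0.9684
  Δ           0.5673    -0.8509
  eq           3.144     0.1175
  solve Keq expr → x = -0.2836; check Q = 1.6410e-04
Then add 1.164 M of G.
Step 2:
                   G          D
  init         4.308     0.1175
  Δ         -0.01803    0.02705
  eq            4.29     0.1446
  solve Keq expr → x = 0.009016; check Q = 1.6410e-04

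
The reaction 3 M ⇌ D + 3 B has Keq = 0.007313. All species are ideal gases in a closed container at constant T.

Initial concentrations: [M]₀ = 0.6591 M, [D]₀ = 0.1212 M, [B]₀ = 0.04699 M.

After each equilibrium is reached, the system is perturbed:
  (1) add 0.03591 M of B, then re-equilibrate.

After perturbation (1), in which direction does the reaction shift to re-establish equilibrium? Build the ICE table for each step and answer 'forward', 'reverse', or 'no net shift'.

Direction: reverse

Q₀ = 4.3920e-05 vs Keq = 0.007313 ⇒ Q<K, forward
Step 1:
                  M         D         B
  Initial    0.6591    0.1212   0.04699
  Change    -0.1371   0.04569    0.1371
  Equil       0.522    0.1669     0.184
  solve Keq expr → x = 0.04569; check Q = 0.007313
Then add 0.03591 M of B.
Step 2:
                  M         D         B
  Initial     0.522    0.1669      0.22
  Change    0.02418  -0.00806  -0.02418
  Equil      0.5462    0.1588    0.1958
  solve Keq expr → x = -0.00806; check Q = 0.007313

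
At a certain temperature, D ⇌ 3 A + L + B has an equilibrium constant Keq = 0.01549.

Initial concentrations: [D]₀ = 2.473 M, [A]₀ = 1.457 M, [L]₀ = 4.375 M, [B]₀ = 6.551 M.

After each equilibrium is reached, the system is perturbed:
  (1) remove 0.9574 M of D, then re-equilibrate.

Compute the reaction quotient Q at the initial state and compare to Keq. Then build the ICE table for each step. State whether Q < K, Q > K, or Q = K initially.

Q₀ = 35.85; Q > K (proceeds reverse)

Q₀ = 35.85 vs Keq = 0.01549 ⇒ Q>K, reverse
Step 1:
                    D           A           L           B
  Initial       2.473       1.457       4.375       6.551
  Change       0.4445      -1.334     -0.4445     -0.4445
  Equil         2.918      0.1235        3.93       6.106
  solve Keq expr → x = -0.4445; check Q = 0.01549
Then remove 0.9574 M of D.
Step 2:
                    D           A           L           B
  Initial        1.96      0.1235        3.93       6.106
  Change     0.005054    -0.01516   -0.005054   -0.005054
  Equil         1.965      0.1083       3.925       6.101
  solve Keq expr → x = -0.005054; check Q = 0.01549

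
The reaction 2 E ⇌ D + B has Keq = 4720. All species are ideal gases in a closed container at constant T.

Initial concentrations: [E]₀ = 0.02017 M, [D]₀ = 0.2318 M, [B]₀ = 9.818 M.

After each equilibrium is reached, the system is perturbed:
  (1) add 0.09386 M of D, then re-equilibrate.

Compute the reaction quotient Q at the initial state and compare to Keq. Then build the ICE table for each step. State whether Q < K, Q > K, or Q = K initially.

Q₀ = 5594 vs Keq = 4720 ⇒ Q>K, reverse
Step 1:
                  E         D         B
  I         0.02017    0.2318     9.818
  C        0.001746 -8.7293e-04 -8.7293e-04
  E         0.02192    0.2309     9.817
  solve Keq expr → x = -8.7293e-04; check Q = 4720
Then add 0.09386 M of D.
Step 2:
                  E         D         B
  I         0.02192    0.3248     9.817
  C        0.003992 -0.001996 -0.001996
  E         0.02591    0.3228     9.815
  solve Keq expr → x = -0.001996; check Q = 4720

Q₀ = 5594; Q > K (proceeds reverse)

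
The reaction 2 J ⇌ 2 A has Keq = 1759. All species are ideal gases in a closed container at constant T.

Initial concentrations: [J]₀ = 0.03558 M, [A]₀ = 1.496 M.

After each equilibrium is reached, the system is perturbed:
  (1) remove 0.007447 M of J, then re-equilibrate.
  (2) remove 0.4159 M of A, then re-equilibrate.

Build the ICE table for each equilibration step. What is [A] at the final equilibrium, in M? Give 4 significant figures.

[A]_eq = 1.082 M

Q₀ = 1768 vs Keq = 1759 ⇒ Q>K, reverse
Step 1:
                  J         A
  Initial   0.03558     1.496
  Change  8.7548e-05 -8.7548e-05
  Equil     0.03567     1.496
  solve Keq expr → x = -4.3774e-05; check Q = 1759
Then remove 0.007447 M of J.
Step 2:
                  J         A
  Initial   0.02822     1.496
  Change   0.007274 -0.007274
  Equil     0.03549     1.489
  solve Keq expr → x = -0.003637; check Q = 1759
Then remove 0.4159 M of A.
Step 3:
                  J         A
  Initial   0.03549     1.073
  Change  -0.009686  0.009686
  Equil     0.02581     1.082
  solve Keq expr → x = 0.004843; check Q = 1759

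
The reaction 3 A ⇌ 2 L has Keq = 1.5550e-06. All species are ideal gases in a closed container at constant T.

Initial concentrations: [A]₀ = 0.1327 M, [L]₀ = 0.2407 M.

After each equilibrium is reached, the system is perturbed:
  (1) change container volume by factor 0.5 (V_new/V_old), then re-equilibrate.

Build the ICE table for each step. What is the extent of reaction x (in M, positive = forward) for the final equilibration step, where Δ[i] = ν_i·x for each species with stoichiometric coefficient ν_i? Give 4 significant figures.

x = 1.7836e-04 M

Q₀ = 24.79 vs Keq = 1.5550e-06 ⇒ Q>K, reverse
Step 1:
                   A          L
  I           0.1327     0.2407
  C           0.3604    -0.2403
  E           0.4931 4.3179e-04
  solve Keq expr → x = -0.1201; check Q = 1.5550e-06
Then change container volume by factor 0.5 (V_new/V_old).
Step 2:
                   A          L
  I           0.9862 8.6358e-04
  C       -5.3507e-04 3.5671e-04
  E           0.9857    0.00122
  solve Keq expr → x = 1.7836e-04; check Q = 1.5550e-06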